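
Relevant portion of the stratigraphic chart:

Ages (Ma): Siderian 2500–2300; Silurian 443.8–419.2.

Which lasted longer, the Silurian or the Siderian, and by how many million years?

Siderian, by 175.4 million years

Silurian: 443.8 − 419.2 = 24.6 Myr.
Siderian: 2500 − 2300 = 200 Myr.
Difference: 200 − 24.6 = 175.4 Myr, so the Siderian was longer.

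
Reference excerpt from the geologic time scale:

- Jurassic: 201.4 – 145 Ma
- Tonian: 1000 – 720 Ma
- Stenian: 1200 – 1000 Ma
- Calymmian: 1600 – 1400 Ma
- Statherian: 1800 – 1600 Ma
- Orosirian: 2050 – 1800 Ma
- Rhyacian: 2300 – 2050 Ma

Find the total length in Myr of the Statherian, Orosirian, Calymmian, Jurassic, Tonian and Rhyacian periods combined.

Duration is start − end for each: (1800 − 1600) + (2050 − 1800) + (1600 − 1400) + (201.4 − 145) + (1000 − 720) + (2300 − 2050).
That is 200 + 250 + 200 + 56.4 + 280 + 250, which totals 1236.4 million years.

1236.4 million years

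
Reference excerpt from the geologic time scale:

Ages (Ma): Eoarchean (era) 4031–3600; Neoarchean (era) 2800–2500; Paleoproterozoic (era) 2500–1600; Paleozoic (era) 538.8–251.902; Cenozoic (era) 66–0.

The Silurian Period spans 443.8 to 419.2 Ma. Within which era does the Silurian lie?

The Silurian (443.8–419.2 Ma) lies entirely within 538.8–251.902 Ma, the Paleozoic Era.

Paleozoic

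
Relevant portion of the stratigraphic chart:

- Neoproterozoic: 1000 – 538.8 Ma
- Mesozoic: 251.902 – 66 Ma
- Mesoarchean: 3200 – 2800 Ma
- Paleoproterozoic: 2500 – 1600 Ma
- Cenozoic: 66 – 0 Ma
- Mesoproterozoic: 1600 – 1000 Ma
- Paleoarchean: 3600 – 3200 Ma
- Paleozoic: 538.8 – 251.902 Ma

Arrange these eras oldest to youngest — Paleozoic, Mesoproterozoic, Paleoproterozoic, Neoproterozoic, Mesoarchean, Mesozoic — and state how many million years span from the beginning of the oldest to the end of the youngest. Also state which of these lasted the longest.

Start ages (Ma): Mesoarchean 3200, Paleoproterozoic 2500, Mesoproterozoic 1600, Neoproterozoic 1000, Paleozoic 538.8, Mesozoic 251.902.
Ordered oldest to youngest: Mesoarchean, Paleoproterozoic, Mesoproterozoic, Neoproterozoic, Paleozoic, Mesozoic.
Span = 3200 − 66 = 3134 Myr.
Durations: Mesozoic 185.902, Neoproterozoic 461.2, Paleozoic 286.898, Mesoarchean 400, Mesoproterozoic 600, Paleoproterozoic 900 → longest is Paleoproterozoic (900 Myr).

Mesoarchean, Paleoproterozoic, Mesoproterozoic, Neoproterozoic, Paleozoic, Mesozoic; total span 3134 Myr; longest is Paleoproterozoic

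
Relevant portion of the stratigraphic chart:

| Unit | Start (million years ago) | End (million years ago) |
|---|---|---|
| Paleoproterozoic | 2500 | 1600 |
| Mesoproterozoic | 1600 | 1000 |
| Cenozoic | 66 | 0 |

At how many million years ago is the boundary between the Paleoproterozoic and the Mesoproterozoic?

1600 million years ago

The Paleoproterozoic ends and the Mesoproterozoic begins at 1600 million years ago.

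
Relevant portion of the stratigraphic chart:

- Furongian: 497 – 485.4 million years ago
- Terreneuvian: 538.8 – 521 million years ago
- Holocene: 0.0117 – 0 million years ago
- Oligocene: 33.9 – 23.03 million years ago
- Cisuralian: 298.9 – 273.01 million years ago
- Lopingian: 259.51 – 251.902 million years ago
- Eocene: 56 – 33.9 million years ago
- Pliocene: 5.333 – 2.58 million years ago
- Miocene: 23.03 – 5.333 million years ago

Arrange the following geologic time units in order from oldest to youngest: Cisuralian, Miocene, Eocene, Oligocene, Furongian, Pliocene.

Furongian, Cisuralian, Eocene, Oligocene, Miocene, Pliocene

Read off each span (Ma): Cisuralian 298.9–273.01; Miocene 23.03–5.333; Eocene 56–33.9; Oligocene 33.9–23.03; Furongian 497–485.4; Pliocene 5.333–2.58.
Larger Ma is older, so oldest→youngest is Furongian, Cisuralian, Eocene, Oligocene, Miocene, Pliocene.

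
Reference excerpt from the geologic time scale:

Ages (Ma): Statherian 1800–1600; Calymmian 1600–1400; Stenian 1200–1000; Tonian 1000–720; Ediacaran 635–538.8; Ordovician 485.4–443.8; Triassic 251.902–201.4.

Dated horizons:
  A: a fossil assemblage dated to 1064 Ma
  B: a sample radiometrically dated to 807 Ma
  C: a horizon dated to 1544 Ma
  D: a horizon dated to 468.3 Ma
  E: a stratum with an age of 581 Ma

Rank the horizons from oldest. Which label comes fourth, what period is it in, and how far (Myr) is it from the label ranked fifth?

E, in the Ediacaran; 112.7 million years to D

Larger Ma means older, so oldest first: C 1544 > A 1064 > B 807 > E 581 > D 468.3.
Counting 4 along gives E (581 Ma); the excerpt puts that inside the Ediacaran, 635–538.8 Ma.
Next in line is D (468.3 Ma), and 581 − 468.3 = 112.7 Myr.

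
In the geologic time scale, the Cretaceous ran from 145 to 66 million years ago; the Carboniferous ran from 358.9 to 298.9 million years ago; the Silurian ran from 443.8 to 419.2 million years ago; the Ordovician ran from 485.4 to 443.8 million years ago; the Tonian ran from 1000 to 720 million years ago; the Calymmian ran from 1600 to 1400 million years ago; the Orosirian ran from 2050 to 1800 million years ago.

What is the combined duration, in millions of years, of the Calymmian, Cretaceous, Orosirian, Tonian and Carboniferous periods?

869 million years

Each duration: Calymmian = 200; Cretaceous = 79; Orosirian = 250; Tonian = 280; Carboniferous = 60.
Sum: 200 + 79 + 250 + 280 + 60 = 869 Myr.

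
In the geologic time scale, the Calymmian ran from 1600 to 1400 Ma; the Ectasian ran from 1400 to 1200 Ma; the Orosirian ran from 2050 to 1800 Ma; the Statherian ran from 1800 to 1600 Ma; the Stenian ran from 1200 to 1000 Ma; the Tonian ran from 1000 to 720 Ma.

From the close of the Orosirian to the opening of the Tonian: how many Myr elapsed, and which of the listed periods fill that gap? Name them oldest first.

800 million years; Statherian, Calymmian, Ectasian, Stenian

End of Orosirian = 1800 Ma; start of Tonian = 1000 Ma.
Gap = 1800 − 1000 = 800 Myr.
Periods wholly inside 1800–1000 Ma: Statherian (1800–1600), Calymmian (1600–1400), Ectasian (1400–1200), Stenian (1200–1000).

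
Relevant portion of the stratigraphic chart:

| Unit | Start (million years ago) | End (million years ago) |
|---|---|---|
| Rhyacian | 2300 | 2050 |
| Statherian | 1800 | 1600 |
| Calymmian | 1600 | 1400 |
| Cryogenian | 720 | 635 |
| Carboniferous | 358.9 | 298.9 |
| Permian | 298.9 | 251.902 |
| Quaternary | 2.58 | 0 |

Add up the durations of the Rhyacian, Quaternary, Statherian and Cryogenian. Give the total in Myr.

Duration is start − end for each: (2300 − 2050) + (2.58 − 0) + (1800 − 1600) + (720 − 635).
That is 250 + 2.58 + 200 + 85, which totals 537.58 million years.

537.58 million years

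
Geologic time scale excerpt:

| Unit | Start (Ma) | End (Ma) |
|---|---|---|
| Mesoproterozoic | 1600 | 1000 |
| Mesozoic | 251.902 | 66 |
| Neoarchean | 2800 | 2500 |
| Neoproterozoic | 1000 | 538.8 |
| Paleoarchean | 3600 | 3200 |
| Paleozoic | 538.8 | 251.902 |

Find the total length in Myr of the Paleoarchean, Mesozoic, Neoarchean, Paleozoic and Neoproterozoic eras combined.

1634 million years

Each duration: Paleoarchean = 400; Mesozoic = 185.902; Neoarchean = 300; Paleozoic = 286.898; Neoproterozoic = 461.2.
Sum: 400 + 185.902 + 300 + 286.898 + 461.2 = 1634 Myr.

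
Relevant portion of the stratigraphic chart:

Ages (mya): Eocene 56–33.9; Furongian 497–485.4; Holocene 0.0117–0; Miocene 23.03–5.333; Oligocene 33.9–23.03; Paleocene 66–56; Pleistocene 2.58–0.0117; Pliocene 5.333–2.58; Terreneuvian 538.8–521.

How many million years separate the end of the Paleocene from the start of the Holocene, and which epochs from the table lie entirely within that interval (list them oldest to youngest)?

End of Paleocene = 56 Ma; start of Holocene = 0.0117 Ma.
Gap = 56 − 0.0117 = 55.9883 Myr.
Epochs wholly inside 56–0.0117 Ma: Eocene (56–33.9), Oligocene (33.9–23.03), Miocene (23.03–5.333), Pliocene (5.333–2.58), Pleistocene (2.58–0.0117).

55.9883 million years; Eocene, Oligocene, Miocene, Pliocene, Pleistocene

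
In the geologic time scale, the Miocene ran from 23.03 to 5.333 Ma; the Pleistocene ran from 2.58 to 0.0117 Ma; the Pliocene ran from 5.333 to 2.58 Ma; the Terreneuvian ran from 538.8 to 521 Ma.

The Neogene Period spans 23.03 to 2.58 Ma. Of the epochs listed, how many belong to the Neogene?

Epochs inside 23.03–2.58 Ma: Miocene, Pliocene — 2 in total.

2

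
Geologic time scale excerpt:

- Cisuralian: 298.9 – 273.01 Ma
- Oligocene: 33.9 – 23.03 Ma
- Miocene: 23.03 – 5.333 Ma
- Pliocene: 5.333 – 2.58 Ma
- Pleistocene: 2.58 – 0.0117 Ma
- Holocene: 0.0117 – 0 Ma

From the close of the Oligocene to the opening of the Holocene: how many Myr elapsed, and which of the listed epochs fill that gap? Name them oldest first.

End of Oligocene = 23.03 Ma; start of Holocene = 0.0117 Ma.
Gap = 23.03 − 0.0117 = 23.0183 Myr.
Epochs wholly inside 23.03–0.0117 Ma: Miocene (23.03–5.333), Pliocene (5.333–2.58), Pleistocene (2.58–0.0117).

23.0183 million years; Miocene, Pliocene, Pleistocene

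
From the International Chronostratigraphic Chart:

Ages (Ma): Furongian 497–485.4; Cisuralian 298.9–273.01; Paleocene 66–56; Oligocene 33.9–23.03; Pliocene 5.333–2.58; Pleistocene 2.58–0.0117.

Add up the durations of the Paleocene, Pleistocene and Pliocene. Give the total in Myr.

15.3213 million years

Each duration: Paleocene = 10; Pleistocene = 2.5683; Pliocene = 2.753.
Sum: 10 + 2.5683 + 2.753 = 15.3213 Myr.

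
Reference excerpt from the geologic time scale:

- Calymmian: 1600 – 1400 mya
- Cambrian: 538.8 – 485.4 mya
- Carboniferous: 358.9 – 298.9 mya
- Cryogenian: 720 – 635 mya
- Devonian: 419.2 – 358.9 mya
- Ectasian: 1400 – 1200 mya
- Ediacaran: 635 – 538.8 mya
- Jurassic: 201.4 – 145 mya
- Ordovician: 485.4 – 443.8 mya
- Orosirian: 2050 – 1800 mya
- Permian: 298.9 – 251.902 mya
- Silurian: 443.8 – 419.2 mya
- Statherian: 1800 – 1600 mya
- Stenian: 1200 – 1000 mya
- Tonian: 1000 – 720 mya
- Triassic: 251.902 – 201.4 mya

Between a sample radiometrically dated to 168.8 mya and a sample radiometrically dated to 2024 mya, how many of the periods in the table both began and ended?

2024 Ma sits inside the Orosirian (2050–1800) and 168.8 Ma inside the Jurassic (201.4–145); neither of those is wholly between the two dates.
The listed periods lying completely between them are Statherian, Calymmian, Ectasian, Stenian, Tonian, Cryogenian, Ediacaran, Cambrian, Ordovician, Silurian, Devonian, Carboniferous, Permian, Triassic — 14 in all.

14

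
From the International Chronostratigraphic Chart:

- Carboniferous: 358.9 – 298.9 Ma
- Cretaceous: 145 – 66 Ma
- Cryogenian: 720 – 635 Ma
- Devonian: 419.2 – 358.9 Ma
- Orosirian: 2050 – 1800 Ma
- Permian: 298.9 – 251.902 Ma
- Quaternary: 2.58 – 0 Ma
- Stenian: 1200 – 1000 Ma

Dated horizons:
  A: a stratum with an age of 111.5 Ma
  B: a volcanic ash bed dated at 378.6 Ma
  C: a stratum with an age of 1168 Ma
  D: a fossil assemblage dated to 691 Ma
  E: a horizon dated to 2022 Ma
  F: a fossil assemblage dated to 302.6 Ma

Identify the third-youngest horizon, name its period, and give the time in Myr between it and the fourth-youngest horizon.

B, in the Devonian; 312.4 million years to D

Smaller Ma means younger, so youngest first: A 111.5 < F 302.6 < B 378.6 < D 691 < C 1168 < E 2022.
Counting 3 along gives B (378.6 Ma); the excerpt puts that inside the Devonian, 419.2–358.9 Ma.
Next in line is D (691 Ma), and 691 − 378.6 = 312.4 Myr.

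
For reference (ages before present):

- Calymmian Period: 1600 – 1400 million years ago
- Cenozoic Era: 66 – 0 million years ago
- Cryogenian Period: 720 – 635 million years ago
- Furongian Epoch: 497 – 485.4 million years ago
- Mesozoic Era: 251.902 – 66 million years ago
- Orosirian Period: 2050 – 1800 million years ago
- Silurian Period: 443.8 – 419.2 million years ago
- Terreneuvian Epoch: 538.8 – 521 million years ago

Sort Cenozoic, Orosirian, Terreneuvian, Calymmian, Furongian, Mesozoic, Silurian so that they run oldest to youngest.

The oldest of these is Orosirian (starts 2050 Ma) and the youngest is Cenozoic (ends 0 Ma).
In between, by decreasing start age: Calymmian (1600), Terreneuvian (538.8), Furongian (497), Silurian (443.8), Mesozoic (251.902).

Orosirian, Calymmian, Terreneuvian, Furongian, Silurian, Mesozoic, Cenozoic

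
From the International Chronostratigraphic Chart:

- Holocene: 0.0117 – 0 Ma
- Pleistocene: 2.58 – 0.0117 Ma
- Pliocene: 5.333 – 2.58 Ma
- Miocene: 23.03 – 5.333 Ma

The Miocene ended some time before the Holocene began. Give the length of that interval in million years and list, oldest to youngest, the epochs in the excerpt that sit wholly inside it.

5.3213 million years; Pliocene, Pleistocene

The Miocene closes at 5.333 Ma and the Holocene opens at 0.0117 Ma, so the interval is 5.333 − 0.0117 = 5.3213 Myr.
An epoch fits inside if it starts at or after 5.333 Ma and ends at or before 0.0117 Ma; oldest first that gives Pliocene, Pleistocene.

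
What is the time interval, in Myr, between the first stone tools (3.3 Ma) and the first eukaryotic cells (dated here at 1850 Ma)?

1850 − 3.3 = 1846.7 million years.

1846.7 million years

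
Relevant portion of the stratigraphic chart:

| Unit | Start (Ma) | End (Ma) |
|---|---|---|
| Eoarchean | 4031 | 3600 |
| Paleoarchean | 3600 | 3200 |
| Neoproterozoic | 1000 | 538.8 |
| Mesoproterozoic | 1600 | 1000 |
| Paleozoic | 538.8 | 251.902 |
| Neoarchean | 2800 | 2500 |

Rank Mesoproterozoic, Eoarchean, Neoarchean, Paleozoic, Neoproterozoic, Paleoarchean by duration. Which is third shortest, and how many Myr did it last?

Durations: Mesoproterozoic 600; Eoarchean 431; Neoarchean 300; Paleozoic 286.898; Neoproterozoic 461.2; Paleoarchean 400 Myr.
Sorted shortest-first: Paleozoic (286.898), Neoarchean (300), Paleoarchean (400), Eoarchean (431), Neoproterozoic (461.2), Mesoproterozoic (600).
The third shortest is Paleoarchean at 400 Myr.

Paleoarchean, 400 million years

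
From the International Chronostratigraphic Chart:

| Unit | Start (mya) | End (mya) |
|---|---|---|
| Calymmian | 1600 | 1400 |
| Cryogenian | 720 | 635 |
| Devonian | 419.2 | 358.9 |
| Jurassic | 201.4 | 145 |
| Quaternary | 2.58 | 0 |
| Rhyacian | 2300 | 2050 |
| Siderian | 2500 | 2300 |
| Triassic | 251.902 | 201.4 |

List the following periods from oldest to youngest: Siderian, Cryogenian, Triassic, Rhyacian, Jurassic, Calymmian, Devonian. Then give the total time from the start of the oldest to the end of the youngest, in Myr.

Siderian, Rhyacian, Calymmian, Cryogenian, Devonian, Triassic, Jurassic; total span 2355 Myr

From the excerpt: Siderian 2500–2300; Cryogenian 720–635; Triassic 251.902–201.4; Rhyacian 2300–2050; Jurassic 201.4–145; Calymmian 1600–1400; Devonian 419.2–358.9 (Ma).
Larger Ma is earlier, so the oldest is Siderian and the youngest is Jurassic; oldest to youngest: Siderian, Rhyacian, Calymmian, Cryogenian, Devonian, Triassic, Jurassic.
Oldest start 2500 minus youngest end 145 gives 2355 Myr overall.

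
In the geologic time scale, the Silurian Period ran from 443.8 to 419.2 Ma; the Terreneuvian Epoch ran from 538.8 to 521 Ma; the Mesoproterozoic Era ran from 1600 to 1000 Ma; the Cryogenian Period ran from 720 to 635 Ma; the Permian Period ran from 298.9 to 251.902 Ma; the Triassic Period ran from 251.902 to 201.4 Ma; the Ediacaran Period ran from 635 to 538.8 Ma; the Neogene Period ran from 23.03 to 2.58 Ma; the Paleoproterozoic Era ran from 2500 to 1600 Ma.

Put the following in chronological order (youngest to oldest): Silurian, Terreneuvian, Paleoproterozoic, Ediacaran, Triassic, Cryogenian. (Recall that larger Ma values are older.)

Triassic, Silurian, Terreneuvian, Ediacaran, Cryogenian, Paleoproterozoic

Read off each span (Ma): Silurian 443.8–419.2; Terreneuvian 538.8–521; Paleoproterozoic 2500–1600; Ediacaran 635–538.8; Triassic 251.902–201.4; Cryogenian 720–635.
Larger Ma is older, so oldest→youngest is Paleoproterozoic, Cryogenian, Ediacaran, Terreneuvian, Silurian, Triassic; reverse it for youngest→oldest.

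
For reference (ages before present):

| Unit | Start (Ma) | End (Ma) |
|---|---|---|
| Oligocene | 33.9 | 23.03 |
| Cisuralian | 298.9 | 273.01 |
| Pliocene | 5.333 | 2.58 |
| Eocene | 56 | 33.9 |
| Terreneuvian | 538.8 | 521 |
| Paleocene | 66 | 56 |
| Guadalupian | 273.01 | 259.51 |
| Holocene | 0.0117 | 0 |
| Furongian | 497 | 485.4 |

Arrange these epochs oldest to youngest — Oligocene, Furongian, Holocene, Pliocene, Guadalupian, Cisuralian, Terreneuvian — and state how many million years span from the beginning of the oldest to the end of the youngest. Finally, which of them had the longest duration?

Start ages (Ma): Terreneuvian 538.8, Furongian 497, Cisuralian 298.9, Guadalupian 273.01, Oligocene 33.9, Pliocene 5.333, Holocene 0.0117.
Ordered oldest to youngest: Terreneuvian, Furongian, Cisuralian, Guadalupian, Oligocene, Pliocene, Holocene.
Span = 538.8 − 0 = 538.8 Myr.
Durations: Terreneuvian 17.8, Oligocene 10.87, Guadalupian 13.5, Cisuralian 25.89, Holocene 0.0117, Furongian 11.6, Pliocene 2.753 → longest is Cisuralian (25.89 Myr).

Terreneuvian, Furongian, Cisuralian, Guadalupian, Oligocene, Pliocene, Holocene; total span 538.8 Myr; longest is Cisuralian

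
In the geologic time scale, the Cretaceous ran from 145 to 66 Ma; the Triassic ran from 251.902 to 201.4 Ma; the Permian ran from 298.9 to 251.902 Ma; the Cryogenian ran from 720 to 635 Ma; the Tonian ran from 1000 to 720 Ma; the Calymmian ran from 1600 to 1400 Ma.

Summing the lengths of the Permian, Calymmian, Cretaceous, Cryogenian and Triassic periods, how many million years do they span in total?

461.5 million years

Duration is start − end for each: (298.9 − 251.902) + (1600 − 1400) + (145 − 66) + (720 − 635) + (251.902 − 201.4).
That is 46.998 + 200 + 79 + 85 + 50.502, which totals 461.5 million years.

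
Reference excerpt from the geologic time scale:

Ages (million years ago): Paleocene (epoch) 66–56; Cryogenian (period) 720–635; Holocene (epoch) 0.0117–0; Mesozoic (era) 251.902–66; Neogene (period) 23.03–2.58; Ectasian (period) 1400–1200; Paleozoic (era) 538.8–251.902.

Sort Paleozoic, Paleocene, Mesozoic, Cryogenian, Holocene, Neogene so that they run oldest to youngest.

Cryogenian, Paleozoic, Mesozoic, Paleocene, Neogene, Holocene

Sorting by start age (descending Ma, since larger Ma = older): Cryogenian began 720, Paleozoic began 538.8, Mesozoic began 251.902, Paleocene began 66, Neogene began 23.03, Holocene began 0.0117.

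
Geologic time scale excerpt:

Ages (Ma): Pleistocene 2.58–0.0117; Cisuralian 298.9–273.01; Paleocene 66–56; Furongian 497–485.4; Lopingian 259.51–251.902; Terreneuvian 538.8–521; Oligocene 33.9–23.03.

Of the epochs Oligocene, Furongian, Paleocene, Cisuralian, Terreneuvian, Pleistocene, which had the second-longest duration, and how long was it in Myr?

Durations: Oligocene 10.87; Furongian 11.6; Paleocene 10; Cisuralian 25.89; Terreneuvian 17.8; Pleistocene 2.5683 Myr.
Sorted longest-first: Cisuralian (25.89), Terreneuvian (17.8), Furongian (11.6), Oligocene (10.87), Paleocene (10), Pleistocene (2.5683).
The second longest is Terreneuvian at 17.8 Myr.

Terreneuvian, 17.8 million years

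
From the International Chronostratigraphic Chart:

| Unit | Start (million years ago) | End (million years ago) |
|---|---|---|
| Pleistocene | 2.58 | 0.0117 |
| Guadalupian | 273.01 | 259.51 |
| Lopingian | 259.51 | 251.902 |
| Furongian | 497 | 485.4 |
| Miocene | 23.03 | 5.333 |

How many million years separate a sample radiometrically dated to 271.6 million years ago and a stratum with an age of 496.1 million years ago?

224.5 million years

496.1 − 271.6 = 224.5 million years.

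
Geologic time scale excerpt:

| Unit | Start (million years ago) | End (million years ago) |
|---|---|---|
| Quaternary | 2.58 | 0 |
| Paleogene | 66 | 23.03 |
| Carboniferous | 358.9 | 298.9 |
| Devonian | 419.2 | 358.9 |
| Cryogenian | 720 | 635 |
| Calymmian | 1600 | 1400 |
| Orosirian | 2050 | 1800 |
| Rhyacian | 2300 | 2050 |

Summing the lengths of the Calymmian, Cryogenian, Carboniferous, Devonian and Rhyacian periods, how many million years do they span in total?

Duration is start − end for each: (1600 − 1400) + (720 − 635) + (358.9 − 298.9) + (419.2 − 358.9) + (2300 − 2050).
That is 200 + 85 + 60 + 60.3 + 250, which totals 655.3 million years.

655.3 million years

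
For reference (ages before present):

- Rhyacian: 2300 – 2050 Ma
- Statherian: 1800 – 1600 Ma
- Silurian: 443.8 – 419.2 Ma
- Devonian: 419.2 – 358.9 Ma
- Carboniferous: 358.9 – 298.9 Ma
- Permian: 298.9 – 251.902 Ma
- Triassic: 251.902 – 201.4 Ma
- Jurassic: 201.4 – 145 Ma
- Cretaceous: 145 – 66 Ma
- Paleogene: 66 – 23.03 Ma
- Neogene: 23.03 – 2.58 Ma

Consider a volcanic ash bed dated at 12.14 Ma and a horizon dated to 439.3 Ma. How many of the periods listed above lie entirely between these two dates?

The older date is 439.3 Ma and the younger is 12.14 Ma.
Periods with start < 439.3 and end > 12.14 Ma: Devonian (419.2–358.9), Carboniferous (358.9–298.9), Permian (298.9–251.902), Triassic (251.902–201.4), Jurassic (201.4–145), Cretaceous (145–66), Paleogene (66–23.03).
That is 7 complete periods.

7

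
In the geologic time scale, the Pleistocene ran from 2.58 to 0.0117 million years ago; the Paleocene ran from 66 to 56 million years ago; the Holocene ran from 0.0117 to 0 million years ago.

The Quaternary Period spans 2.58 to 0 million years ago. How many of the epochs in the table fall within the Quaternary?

Epochs inside 2.58–0 Ma: Pleistocene, Holocene — 2 in total.

2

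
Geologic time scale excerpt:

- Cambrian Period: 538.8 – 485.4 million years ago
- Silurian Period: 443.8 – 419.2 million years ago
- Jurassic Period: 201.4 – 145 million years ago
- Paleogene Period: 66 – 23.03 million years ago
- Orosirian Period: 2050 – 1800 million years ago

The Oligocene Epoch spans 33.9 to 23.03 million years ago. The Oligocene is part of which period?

Paleogene

The Oligocene (33.9–23.03 Ma) lies entirely within 66–23.03 Ma, the Paleogene Period.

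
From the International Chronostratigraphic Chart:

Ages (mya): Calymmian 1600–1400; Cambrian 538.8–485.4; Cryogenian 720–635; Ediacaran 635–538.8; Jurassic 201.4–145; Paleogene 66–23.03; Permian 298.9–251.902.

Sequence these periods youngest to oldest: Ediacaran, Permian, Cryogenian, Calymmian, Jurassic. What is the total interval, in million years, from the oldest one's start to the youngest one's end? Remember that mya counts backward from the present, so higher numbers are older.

Start ages (Ma): Calymmian 1600, Cryogenian 720, Ediacaran 635, Permian 298.9, Jurassic 201.4.
Ordered youngest to oldest: Jurassic, Permian, Ediacaran, Cryogenian, Calymmian.
Span = 1600 − 145 = 1455 Myr.

Jurassic → Permian → Ediacaran → Cryogenian → Calymmian; total span 1455 Myr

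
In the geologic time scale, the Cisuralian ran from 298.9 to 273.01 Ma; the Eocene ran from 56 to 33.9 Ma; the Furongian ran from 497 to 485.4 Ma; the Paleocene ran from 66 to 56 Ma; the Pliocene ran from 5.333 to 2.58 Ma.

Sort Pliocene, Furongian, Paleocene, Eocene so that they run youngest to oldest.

Pliocene, Eocene, Paleocene, Furongian

Read off each span (Ma): Pliocene 5.333–2.58; Furongian 497–485.4; Paleocene 66–56; Eocene 56–33.9.
Larger Ma is older, so oldest→youngest is Furongian, Paleocene, Eocene, Pliocene; reverse it for youngest→oldest.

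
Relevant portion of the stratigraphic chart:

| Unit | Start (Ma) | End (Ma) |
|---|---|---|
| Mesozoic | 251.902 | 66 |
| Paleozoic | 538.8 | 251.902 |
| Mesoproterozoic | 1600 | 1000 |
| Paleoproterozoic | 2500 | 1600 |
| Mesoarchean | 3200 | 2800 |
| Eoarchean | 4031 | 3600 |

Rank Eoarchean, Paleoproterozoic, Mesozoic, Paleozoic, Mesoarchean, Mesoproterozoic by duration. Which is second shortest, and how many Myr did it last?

Paleozoic, 286.898 million years

Durations: Eoarchean 431; Paleoproterozoic 900; Mesozoic 185.902; Paleozoic 286.898; Mesoarchean 400; Mesoproterozoic 600 Myr.
Sorted shortest-first: Mesozoic (185.902), Paleozoic (286.898), Mesoarchean (400), Eoarchean (431), Mesoproterozoic (600), Paleoproterozoic (900).
The second shortest is Paleozoic at 286.898 Myr.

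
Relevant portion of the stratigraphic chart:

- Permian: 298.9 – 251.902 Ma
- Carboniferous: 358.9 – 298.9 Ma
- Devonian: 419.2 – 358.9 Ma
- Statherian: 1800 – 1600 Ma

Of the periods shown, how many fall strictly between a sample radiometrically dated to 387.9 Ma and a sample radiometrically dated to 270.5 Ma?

1

387.9 Ma sits inside the Devonian (419.2–358.9) and 270.5 Ma inside the Permian (298.9–251.902); neither of those is wholly between the two dates.
The listed periods lying completely between them are Carboniferous — 1 in all.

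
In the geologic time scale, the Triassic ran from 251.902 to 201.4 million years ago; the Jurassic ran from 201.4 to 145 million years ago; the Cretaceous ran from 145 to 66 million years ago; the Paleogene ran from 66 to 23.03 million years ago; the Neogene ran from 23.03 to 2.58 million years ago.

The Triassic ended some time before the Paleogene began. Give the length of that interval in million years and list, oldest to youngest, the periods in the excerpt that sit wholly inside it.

135.4 million years; Jurassic, Cretaceous

The Triassic closes at 201.4 Ma and the Paleogene opens at 66 Ma, so the interval is 201.4 − 66 = 135.4 Myr.
A period fits inside if it starts at or after 201.4 Ma and ends at or before 66 Ma; oldest first that gives Jurassic, Cretaceous.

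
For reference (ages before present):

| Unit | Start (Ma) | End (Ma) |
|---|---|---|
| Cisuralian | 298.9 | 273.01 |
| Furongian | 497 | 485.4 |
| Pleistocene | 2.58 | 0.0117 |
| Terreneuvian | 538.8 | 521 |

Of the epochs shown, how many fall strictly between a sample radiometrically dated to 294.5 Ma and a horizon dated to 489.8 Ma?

The older date is 489.8 Ma and the younger is 294.5 Ma.
No epoch both begins after 489.8 Ma and ends before 294.5 Ma, so the count is 0.

0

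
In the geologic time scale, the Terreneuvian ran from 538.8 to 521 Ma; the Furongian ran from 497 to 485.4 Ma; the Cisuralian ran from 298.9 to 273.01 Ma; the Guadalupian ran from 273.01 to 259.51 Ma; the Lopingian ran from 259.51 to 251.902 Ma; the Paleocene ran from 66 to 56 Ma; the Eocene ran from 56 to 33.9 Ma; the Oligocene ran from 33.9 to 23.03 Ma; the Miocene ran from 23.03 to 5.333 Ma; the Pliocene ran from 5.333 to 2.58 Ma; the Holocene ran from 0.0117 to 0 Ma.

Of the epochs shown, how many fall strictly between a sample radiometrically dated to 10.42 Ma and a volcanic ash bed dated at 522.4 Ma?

7

522.4 Ma sits inside the Terreneuvian (538.8–521) and 10.42 Ma inside the Miocene (23.03–5.333); neither of those is wholly between the two dates.
The listed epochs lying completely between them are Furongian, Cisuralian, Guadalupian, Lopingian, Paleocene, Eocene, Oligocene — 7 in all.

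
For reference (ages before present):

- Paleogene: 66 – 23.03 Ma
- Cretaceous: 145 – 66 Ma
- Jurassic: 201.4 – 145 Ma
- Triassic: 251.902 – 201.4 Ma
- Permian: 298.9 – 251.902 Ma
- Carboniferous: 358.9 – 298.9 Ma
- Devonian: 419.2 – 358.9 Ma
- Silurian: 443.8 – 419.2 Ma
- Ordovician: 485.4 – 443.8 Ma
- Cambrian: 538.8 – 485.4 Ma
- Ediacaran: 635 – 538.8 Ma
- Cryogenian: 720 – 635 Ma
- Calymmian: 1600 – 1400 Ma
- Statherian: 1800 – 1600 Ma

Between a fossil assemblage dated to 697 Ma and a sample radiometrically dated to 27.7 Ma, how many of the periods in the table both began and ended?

10

697 Ma sits inside the Cryogenian (720–635) and 27.7 Ma inside the Paleogene (66–23.03); neither of those is wholly between the two dates.
The listed periods lying completely between them are Ediacaran, Cambrian, Ordovician, Silurian, Devonian, Carboniferous, Permian, Triassic, Jurassic, Cretaceous — 10 in all.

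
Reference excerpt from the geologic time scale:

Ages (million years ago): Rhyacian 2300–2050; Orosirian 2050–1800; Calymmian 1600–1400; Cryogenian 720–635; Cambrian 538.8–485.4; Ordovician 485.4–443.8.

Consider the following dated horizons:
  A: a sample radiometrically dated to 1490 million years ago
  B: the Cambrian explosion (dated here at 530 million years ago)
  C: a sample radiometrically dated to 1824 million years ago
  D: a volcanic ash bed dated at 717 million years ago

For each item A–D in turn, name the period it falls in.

A — Calymmian; B — Cambrian; C — Orosirian; D — Cryogenian

A: 1490 Ma lies in 1600–1400 Ma, so Calymmian.
B: 530 Ma lies in 538.8–485.4 Ma, so Cambrian.
C: 1824 Ma lies in 2050–1800 Ma, so Orosirian.
D: 717 Ma lies in 720–635 Ma, so Cryogenian.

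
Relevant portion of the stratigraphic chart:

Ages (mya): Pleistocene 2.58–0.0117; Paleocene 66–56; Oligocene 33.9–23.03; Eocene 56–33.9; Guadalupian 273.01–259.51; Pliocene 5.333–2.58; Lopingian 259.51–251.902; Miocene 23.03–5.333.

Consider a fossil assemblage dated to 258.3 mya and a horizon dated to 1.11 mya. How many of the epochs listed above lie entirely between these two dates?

5

258.3 Ma sits inside the Lopingian (259.51–251.902) and 1.11 Ma inside the Pleistocene (2.58–0.0117); neither of those is wholly between the two dates.
The listed epochs lying completely between them are Paleocene, Eocene, Oligocene, Miocene, Pliocene — 5 in all.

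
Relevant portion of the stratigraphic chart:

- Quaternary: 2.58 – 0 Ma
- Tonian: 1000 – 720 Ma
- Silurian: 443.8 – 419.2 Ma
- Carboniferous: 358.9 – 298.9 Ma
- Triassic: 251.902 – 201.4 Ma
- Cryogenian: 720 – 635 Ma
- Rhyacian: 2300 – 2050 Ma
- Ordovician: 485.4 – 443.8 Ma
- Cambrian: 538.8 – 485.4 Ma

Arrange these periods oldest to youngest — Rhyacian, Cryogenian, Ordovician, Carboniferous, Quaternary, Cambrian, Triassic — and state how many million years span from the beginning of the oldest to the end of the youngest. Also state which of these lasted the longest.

Rhyacian, Cryogenian, Cambrian, Ordovician, Carboniferous, Triassic, Quaternary; total span 2300 Myr; longest is Rhyacian

From the excerpt: Rhyacian 2300–2050; Cryogenian 720–635; Ordovician 485.4–443.8; Carboniferous 358.9–298.9; Quaternary 2.58–0; Cambrian 538.8–485.4; Triassic 251.902–201.4 (Ma).
Larger Ma is earlier, so the oldest is Rhyacian and the youngest is Quaternary; oldest to youngest: Rhyacian, Cryogenian, Cambrian, Ordovician, Carboniferous, Triassic, Quaternary.
Oldest start 2300 minus youngest end 0 gives 2300 Myr overall.
Individual lengths (start − end): Cambrian 53.4; Carboniferous 60; Quaternary 2.58; Triassic 50.502; Ordovician 41.6; Rhyacian 250; Cryogenian 85. The largest is Rhyacian at 250 Myr.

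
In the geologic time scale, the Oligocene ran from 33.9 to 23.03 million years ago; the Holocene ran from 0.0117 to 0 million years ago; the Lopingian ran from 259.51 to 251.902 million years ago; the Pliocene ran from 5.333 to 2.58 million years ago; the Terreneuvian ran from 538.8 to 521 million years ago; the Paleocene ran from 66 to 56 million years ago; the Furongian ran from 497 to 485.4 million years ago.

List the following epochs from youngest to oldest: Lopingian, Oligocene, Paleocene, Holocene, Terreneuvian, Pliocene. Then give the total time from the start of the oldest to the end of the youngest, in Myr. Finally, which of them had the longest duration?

From the excerpt: Lopingian 259.51–251.902; Oligocene 33.9–23.03; Paleocene 66–56; Holocene 0.0117–0; Terreneuvian 538.8–521; Pliocene 5.333–2.58 (Ma).
Larger Ma is earlier, so the oldest is Terreneuvian and the youngest is Holocene; youngest to oldest: Holocene, Pliocene, Oligocene, Paleocene, Lopingian, Terreneuvian.
Oldest start 538.8 minus youngest end 0 gives 538.8 Myr overall.
Individual lengths (start − end): Pliocene 2.753; Lopingian 7.608; Terreneuvian 17.8; Paleocene 10; Holocene 0.0117; Oligocene 10.87. The largest is Terreneuvian at 17.8 Myr.

Holocene → Pliocene → Oligocene → Paleocene → Lopingian → Terreneuvian; total span 538.8 Myr; longest is Terreneuvian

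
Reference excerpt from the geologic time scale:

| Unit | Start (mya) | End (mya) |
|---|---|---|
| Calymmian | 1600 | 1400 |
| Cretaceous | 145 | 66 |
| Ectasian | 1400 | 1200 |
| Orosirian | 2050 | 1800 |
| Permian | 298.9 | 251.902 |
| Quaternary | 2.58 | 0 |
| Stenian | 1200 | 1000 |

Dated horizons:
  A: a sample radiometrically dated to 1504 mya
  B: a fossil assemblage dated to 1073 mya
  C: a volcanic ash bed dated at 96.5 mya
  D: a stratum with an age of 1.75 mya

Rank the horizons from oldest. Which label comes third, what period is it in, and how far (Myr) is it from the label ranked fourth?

C, in the Cretaceous; 94.75 million years to D

Larger Ma means older, so oldest first: A 1504 > B 1073 > C 96.5 > D 1.75.
Counting 3 along gives C (96.5 Ma); the excerpt puts that inside the Cretaceous, 145–66 Ma.
Next in line is D (1.75 Ma), and 96.5 − 1.75 = 94.75 Myr.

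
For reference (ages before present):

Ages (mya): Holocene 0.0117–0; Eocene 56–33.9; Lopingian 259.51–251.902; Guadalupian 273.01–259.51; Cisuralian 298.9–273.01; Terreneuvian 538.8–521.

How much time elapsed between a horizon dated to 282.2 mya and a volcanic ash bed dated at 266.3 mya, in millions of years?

15.9 million years

282.2 − 266.3 = 15.9 million years.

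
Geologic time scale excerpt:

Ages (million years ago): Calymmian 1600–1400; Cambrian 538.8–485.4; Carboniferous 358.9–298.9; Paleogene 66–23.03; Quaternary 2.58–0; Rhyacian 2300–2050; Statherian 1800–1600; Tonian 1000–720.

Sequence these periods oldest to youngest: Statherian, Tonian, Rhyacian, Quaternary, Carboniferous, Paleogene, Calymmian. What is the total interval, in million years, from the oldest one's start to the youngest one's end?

From the excerpt: Statherian 1800–1600; Tonian 1000–720; Rhyacian 2300–2050; Quaternary 2.58–0; Carboniferous 358.9–298.9; Paleogene 66–23.03; Calymmian 1600–1400 (Ma).
Larger Ma is earlier, so the oldest is Rhyacian and the youngest is Quaternary; oldest to youngest: Rhyacian, Statherian, Calymmian, Tonian, Carboniferous, Paleogene, Quaternary.
Oldest start 2300 minus youngest end 0 gives 2300 Myr overall.

Rhyacian, Statherian, Calymmian, Tonian, Carboniferous, Paleogene, Quaternary; total span 2300 Myr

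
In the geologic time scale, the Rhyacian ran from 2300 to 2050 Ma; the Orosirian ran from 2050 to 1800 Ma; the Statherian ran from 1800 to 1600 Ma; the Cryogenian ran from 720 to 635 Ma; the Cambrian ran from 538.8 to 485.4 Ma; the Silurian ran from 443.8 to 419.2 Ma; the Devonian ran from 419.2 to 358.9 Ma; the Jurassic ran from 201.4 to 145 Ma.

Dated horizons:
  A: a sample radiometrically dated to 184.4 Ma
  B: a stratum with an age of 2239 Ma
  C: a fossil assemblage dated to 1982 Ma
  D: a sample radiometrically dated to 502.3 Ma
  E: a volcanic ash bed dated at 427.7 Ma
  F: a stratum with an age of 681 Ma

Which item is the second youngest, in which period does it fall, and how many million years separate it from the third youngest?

Smaller Ma means younger, so youngest first: A 184.4 < E 427.7 < D 502.3 < F 681 < C 1982 < B 2239.
Counting 2 along gives E (427.7 Ma); the excerpt puts that inside the Silurian, 443.8–419.2 Ma.
Next in line is D (502.3 Ma), and 502.3 − 427.7 = 74.6 Myr.

E, in the Silurian; 74.6 million years to D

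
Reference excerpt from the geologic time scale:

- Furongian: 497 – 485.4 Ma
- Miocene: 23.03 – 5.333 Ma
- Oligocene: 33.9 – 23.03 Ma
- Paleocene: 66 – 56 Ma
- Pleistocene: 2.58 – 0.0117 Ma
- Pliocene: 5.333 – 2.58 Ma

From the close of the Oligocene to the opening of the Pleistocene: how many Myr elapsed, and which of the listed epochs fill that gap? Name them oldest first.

End of Oligocene = 23.03 Ma; start of Pleistocene = 2.58 Ma.
Gap = 23.03 − 2.58 = 20.45 Myr.
Epochs wholly inside 23.03–2.58 Ma: Miocene (23.03–5.333), Pliocene (5.333–2.58).

20.45 million years; Miocene, Pliocene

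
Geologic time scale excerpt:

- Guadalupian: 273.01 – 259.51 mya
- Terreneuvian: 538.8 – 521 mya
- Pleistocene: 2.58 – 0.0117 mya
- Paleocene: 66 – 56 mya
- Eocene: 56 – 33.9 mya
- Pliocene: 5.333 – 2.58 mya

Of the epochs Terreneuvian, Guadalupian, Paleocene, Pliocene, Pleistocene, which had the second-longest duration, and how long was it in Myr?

Durations: Terreneuvian 17.8; Guadalupian 13.5; Paleocene 10; Pliocene 2.753; Pleistocene 2.5683 Myr.
Sorted longest-first: Terreneuvian (17.8), Guadalupian (13.5), Paleocene (10), Pliocene (2.753), Pleistocene (2.5683).
The second longest is Guadalupian at 13.5 Myr.

Guadalupian, 13.5 million years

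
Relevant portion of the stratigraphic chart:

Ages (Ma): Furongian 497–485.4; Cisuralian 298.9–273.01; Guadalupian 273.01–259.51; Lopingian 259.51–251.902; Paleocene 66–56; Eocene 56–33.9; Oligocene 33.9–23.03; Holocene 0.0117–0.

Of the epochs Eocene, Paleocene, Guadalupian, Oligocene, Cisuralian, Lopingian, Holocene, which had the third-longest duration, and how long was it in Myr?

Guadalupian, 13.5 million years

Start − end for each: Eocene 56 − 33.9 = 22.1; Paleocene 66 − 56 = 10; Guadalupian 273.01 − 259.51 = 13.5; Oligocene 33.9 − 23.03 = 10.87; Cisuralian 298.9 − 273.01 = 25.89; Lopingian 259.51 − 251.902 = 7.608; Holocene 0.0117 − 0 = 0.0117.
Ranking these from longest: Cisuralian > Eocene > Guadalupian > Oligocene > Paleocene > Lopingian > Holocene.
Position 3 in that ranking is Guadalupian, which lasted 13.5 Myr.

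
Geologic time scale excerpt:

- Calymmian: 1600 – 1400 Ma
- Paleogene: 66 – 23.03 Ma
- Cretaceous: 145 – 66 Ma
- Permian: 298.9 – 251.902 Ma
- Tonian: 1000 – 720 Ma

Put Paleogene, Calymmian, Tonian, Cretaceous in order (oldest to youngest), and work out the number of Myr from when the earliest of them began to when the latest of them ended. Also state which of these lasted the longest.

Calymmian → Tonian → Cretaceous → Paleogene; total span 1576.97 Myr; longest is Tonian

Start ages (Ma): Calymmian 1600, Tonian 1000, Cretaceous 145, Paleogene 66.
Ordered oldest to youngest: Calymmian, Tonian, Cretaceous, Paleogene.
Span = 1600 − 23.03 = 1576.97 Myr.
Durations: Calymmian 200, Paleogene 42.97, Tonian 280, Cretaceous 79 → longest is Tonian (280 Myr).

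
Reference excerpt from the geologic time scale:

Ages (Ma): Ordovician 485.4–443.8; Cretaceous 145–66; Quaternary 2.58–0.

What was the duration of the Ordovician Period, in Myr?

41.6 million years

485.4 − 443.8 = 41.6 million years.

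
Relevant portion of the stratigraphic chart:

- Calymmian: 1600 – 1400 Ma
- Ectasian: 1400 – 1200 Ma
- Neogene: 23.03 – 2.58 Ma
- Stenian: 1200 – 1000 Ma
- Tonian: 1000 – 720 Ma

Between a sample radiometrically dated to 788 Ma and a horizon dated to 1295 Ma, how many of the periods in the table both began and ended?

1

The older date is 1295 Ma and the younger is 788 Ma.
Periods with start < 1295 and end > 788 Ma: Stenian (1200–1000).
That is 1 complete period.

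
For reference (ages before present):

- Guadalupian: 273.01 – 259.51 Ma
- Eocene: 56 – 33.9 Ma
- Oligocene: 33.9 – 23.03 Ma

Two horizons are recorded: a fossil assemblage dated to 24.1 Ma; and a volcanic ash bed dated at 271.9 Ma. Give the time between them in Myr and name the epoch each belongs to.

Elapsed time: 271.9 − 24.1 = 247.8 Myr.
24.1 Ma lies within 33.9–23.03 Ma: Oligocene.
271.9 Ma lies within 273.01–259.51 Ma: Guadalupian.

247.8 million years apart; the first in the Oligocene, the second in the Guadalupian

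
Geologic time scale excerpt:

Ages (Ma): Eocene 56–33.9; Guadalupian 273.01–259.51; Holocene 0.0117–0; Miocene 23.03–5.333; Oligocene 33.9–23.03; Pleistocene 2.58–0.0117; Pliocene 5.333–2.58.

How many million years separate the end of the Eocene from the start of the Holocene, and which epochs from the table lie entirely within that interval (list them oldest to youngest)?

33.8883 million years; Oligocene, Miocene, Pliocene, Pleistocene

The Eocene closes at 33.9 Ma and the Holocene opens at 0.0117 Ma, so the interval is 33.9 − 0.0117 = 33.8883 Myr.
An epoch fits inside if it starts at or after 33.9 Ma and ends at or before 0.0117 Ma; oldest first that gives Oligocene, Miocene, Pliocene, Pleistocene.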